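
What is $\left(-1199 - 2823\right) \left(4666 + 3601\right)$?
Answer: $-33249874$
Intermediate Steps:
$\left(-1199 - 2823\right) \left(4666 + 3601\right) = \left(-4022\right) 8267 = -33249874$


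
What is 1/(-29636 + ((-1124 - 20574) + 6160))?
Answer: -1/45174 ≈ -2.2137e-5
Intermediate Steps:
1/(-29636 + ((-1124 - 20574) + 6160)) = 1/(-29636 + (-21698 + 6160)) = 1/(-29636 - 15538) = 1/(-45174) = -1/45174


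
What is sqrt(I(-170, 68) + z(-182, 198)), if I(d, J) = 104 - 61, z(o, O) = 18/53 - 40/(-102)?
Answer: sqrt(319513521)/2703 ≈ 6.6130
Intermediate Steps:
z(o, O) = 1978/2703 (z(o, O) = 18*(1/53) - 40*(-1/102) = 18/53 + 20/51 = 1978/2703)
I(d, J) = 43
sqrt(I(-170, 68) + z(-182, 198)) = sqrt(43 + 1978/2703) = sqrt(118207/2703) = sqrt(319513521)/2703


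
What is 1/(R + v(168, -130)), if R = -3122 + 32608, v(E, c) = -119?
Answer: 1/29367 ≈ 3.4052e-5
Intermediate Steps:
R = 29486
1/(R + v(168, -130)) = 1/(29486 - 119) = 1/29367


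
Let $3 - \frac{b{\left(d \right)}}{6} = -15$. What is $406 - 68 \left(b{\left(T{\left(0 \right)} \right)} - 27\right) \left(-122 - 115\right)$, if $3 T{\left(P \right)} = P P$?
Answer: $1305802$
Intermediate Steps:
$T{\left(P \right)} = \frac{P^{2}}{3}$ ($T{\left(P \right)} = \frac{P P}{3} = \frac{P^{2}}{3}$)
$b{\left(d \right)} = 108$ ($b{\left(d \right)} = 18 - -90 = 18 + 90 = 108$)
$406 - 68 \left(b{\left(T{\left(0 \right)} \right)} - 27\right) \left(-122 - 115\right) = 406 - 68 \left(108 - 27\right) \left(-122 - 115\right) = 406 - 68 \cdot 81 \left(-237\right) = 406 - -1305396 = 406 + 1305396 = 1305802$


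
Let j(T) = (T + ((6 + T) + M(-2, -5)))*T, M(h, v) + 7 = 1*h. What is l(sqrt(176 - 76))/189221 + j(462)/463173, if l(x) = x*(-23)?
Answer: 1165324408/1270174757 ≈ 0.91745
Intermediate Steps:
M(h, v) = -7 + h (M(h, v) = -7 + 1*h = -7 + h)
j(T) = T*(-3 + 2*T) (j(T) = (T + ((6 + T) + (-7 - 2)))*T = (T + ((6 + T) - 9))*T = (T + (-3 + T))*T = (-3 + 2*T)*T = T*(-3 + 2*T))
l(x) = -23*x
l(sqrt(176 - 76))/189221 + j(462)/463173 = -23*sqrt(176 - 76)/189221 + (462*(-3 + 2*462))/463173 = -23*sqrt(100)*(1/189221) + (462*(-3 + 924))*(1/463173) = -23*10*(1/189221) + (462*921)*(1/463173) = -230*1/189221 + 425502*(1/463173) = -10/8227 + 141834/154391 = 1165324408/1270174757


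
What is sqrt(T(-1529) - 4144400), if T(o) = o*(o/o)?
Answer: I*sqrt(4145929) ≈ 2036.2*I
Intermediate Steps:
T(o) = o (T(o) = o*1 = o)
sqrt(T(-1529) - 4144400) = sqrt(-1529 - 4144400) = sqrt(-4145929) = I*sqrt(4145929)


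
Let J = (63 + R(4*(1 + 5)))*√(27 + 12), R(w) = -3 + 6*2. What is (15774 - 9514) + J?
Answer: 6260 + 72*√39 ≈ 6709.6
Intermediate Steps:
R(w) = 9 (R(w) = -3 + 12 = 9)
J = 72*√39 (J = (63 + 9)*√(27 + 12) = 72*√39 ≈ 449.64)
(15774 - 9514) + J = (15774 - 9514) + 72*√39 = 6260 + 72*√39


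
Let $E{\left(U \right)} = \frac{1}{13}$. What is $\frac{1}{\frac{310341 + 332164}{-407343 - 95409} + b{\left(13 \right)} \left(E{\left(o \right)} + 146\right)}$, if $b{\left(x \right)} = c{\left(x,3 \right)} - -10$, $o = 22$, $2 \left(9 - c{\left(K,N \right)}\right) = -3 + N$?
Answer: $\frac{6535776}{18131442347} \approx 0.00036047$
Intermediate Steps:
$c{\left(K,N \right)} = \frac{21}{2} - \frac{N}{2}$ ($c{\left(K,N \right)} = 9 - \frac{-3 + N}{2} = 9 - \left(- \frac{3}{2} + \frac{N}{2}\right) = \frac{21}{2} - \frac{N}{2}$)
$b{\left(x \right)} = 19$ ($b{\left(x \right)} = \left(\frac{21}{2} - \frac{3}{2}\right) - -10 = \left(\frac{21}{2} - \frac{3}{2}\right) + 10 = 9 + 10 = 19$)
$E{\left(U \right)} = \frac{1}{13}$
$\frac{1}{\frac{310341 + 332164}{-407343 - 95409} + b{\left(13 \right)} \left(E{\left(o \right)} + 146\right)} = \frac{1}{\frac{310341 + 332164}{-407343 - 95409} + 19 \left(\frac{1}{13} + 146\right)} = \frac{1}{\frac{642505}{-502752} + 19 \cdot \frac{1899}{13}} = \frac{1}{642505 \left(- \frac{1}{502752}\right) + \frac{36081}{13}} = \frac{1}{- \frac{642505}{502752} + \frac{36081}{13}} = \frac{1}{\frac{18131442347}{6535776}} = \frac{6535776}{18131442347}$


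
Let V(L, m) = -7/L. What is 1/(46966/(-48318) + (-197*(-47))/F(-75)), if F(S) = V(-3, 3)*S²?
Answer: -105695625/28175398 ≈ -3.7513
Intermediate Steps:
F(S) = 7*S²/3 (F(S) = (-7/(-3))*S² = (-7*(-⅓))*S² = 7*S²/3)
1/(46966/(-48318) + (-197*(-47))/F(-75)) = 1/(46966/(-48318) + (-197*(-47))/(((7/3)*(-75)²))) = 1/(46966*(-1/48318) + 9259/(((7/3)*5625))) = 1/(-23483/24159 + 9259/13125) = 1/(-28175398/105695625) = -105695625/28175398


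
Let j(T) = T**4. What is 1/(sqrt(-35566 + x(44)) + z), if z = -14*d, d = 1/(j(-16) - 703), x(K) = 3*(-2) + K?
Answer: -453831/74667738980294 - 4203317889*I*sqrt(8882)/74667738980294 ≈ -6.078e-9 - 0.0053054*I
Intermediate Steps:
x(K) = -6 + K
d = 1/64833 (d = 1/((-16)**4 - 703) = 1/(65536 - 703) = 1/64833 ≈ 1.5424e-5)
z = -14/64833 (z = -14*1/64833 = -14/64833 ≈ -0.00021594)
1/(sqrt(-35566 + x(44)) + z) = 1/(sqrt(-35566 + (-6 + 44)) - 14/64833) = 1/(sqrt(-35566 + 38) - 14/64833) = 1/(sqrt(-35528) - 14/64833) = 1/(2*I*sqrt(8882) - 14/64833) = 1/(-14/64833 + 2*I*sqrt(8882))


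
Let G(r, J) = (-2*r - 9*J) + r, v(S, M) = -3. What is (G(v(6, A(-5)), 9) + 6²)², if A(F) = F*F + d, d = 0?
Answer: 1764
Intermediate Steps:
A(F) = F² (A(F) = F*F + 0 = F² + 0 = F²)
G(r, J) = -r - 9*J (G(r, J) = (-9*J - 2*r) + r = -r - 9*J)
(G(v(6, A(-5)), 9) + 6²)² = ((-1*(-3) - 9*9) + 6²)² = ((3 - 81) + 36)² = (-78 + 36)² = (-42)² = 1764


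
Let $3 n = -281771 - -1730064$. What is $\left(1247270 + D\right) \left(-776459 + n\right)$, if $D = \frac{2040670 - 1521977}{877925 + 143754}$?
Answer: $- \frac{374258075650801644}{1021679} \approx -3.6632 \cdot 10^{11}$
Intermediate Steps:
$D = \frac{518693}{1021679} \approx 0.50769$
$n = \frac{1448293}{3}$ ($n = \frac{-281771 - -1730064}{3} = \frac{-281771 + 1730064}{3} = \frac{1}{3} \cdot 1448293 = \frac{1448293}{3} \approx 4.8276 \cdot 10^{5}$)
$\left(1247270 + D\right) \left(-776459 + n\right) = \left(1247270 + \frac{518693}{1021679}\right) \left(-776459 + \frac{1448293}{3}\right) = \frac{1274310085023}{1021679} \left(- \frac{881084}{3}\right) = - \frac{374258075650801644}{1021679}$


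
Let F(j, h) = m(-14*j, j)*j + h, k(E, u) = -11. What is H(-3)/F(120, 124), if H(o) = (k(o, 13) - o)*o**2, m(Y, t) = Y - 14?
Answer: 18/50789 ≈ 0.00035441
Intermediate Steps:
m(Y, t) = -14 + Y
H(o) = o**2*(-11 - o) (H(o) = (-11 - o)*o**2 = o**2*(-11 - o))
F(j, h) = h + j*(-14 - 14*j) (F(j, h) = (-14 - 14*j)*j + h = j*(-14 - 14*j) + h = h + j*(-14 - 14*j))
H(-3)/F(120, 124) = ((-3)**2*(-11 - 1*(-3)))/(124 - 14*120*(1 + 120)) = (9*(-11 + 3))/(124 - 14*120*121) = (9*(-8))/(124 - 203280) = -72/(-203156) = -72*(-1/203156) = 18/50789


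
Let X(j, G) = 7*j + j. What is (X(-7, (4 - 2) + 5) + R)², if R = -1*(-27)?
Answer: 841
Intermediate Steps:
R = 27
X(j, G) = 8*j
(X(-7, (4 - 2) + 5) + R)² = (8*(-7) + 27)² = (-56 + 27)² = (-29)² = 841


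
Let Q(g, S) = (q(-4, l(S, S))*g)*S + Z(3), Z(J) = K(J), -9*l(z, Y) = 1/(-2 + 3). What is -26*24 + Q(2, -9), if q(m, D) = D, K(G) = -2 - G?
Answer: -627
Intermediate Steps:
l(z, Y) = -⅑ (l(z, Y) = -1/(9*(-2 + 3)) = -⅑/1 = -⅑*1 = -⅑)
Z(J) = -2 - J
Q(g, S) = -5 - S*g/9 (Q(g, S) = (-g/9)*S + (-2 - 1*3) = -S*g/9 + (-2 - 3) = -S*g/9 - 5 = -5 - S*g/9)
-26*24 + Q(2, -9) = -26*24 + (-5 - ⅑*(-9)*2) = -624 + (-5 + 2) = -624 - 3 = -627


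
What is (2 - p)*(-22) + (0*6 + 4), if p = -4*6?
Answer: -568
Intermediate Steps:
p = -24
(2 - p)*(-22) + (0*6 + 4) = (2 - 1*(-24))*(-22) + (0*6 + 4) = (2 + 24)*(-22) + (0 + 4) = 26*(-22) + 4 = -572 + 4 = -568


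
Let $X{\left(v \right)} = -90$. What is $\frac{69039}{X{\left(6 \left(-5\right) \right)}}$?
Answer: $- \frac{7671}{10} \approx -767.1$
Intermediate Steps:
$\frac{69039}{X{\left(6 \left(-5\right) \right)}} = \frac{69039}{-90} = 69039 \left(- \frac{1}{90}\right) = - \frac{7671}{10}$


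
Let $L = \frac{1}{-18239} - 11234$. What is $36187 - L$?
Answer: $\frac{864911620}{18239} \approx 47421.0$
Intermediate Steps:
$L = - \frac{204896927}{18239}$ ($L = - \frac{1}{18239} - 11234 = - \frac{204896927}{18239} \approx -11234.0$)
$36187 - L = 36187 - - \frac{204896927}{18239} = 36187 + \frac{204896927}{18239} = \frac{864911620}{18239}$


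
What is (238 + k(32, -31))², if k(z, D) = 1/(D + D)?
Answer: 217710025/3844 ≈ 56636.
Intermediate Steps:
k(z, D) = 1/(2*D)
(238 + k(32, -31))² = (238 + (½)/(-31))² = (238 + (½)*(-1/31))² = (238 - 1/62)² = (14755/62)² = 217710025/3844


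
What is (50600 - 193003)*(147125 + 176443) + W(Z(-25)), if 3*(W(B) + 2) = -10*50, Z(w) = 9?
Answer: -138231162218/3 ≈ -4.6077e+10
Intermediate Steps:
W(B) = -506/3 (W(B) = -2 + (-10*50)/3 = -2 + (1/3)*(-500) = -2 - 500/3 = -506/3)
(50600 - 193003)*(147125 + 176443) + W(Z(-25)) = (50600 - 193003)*(147125 + 176443) - 506/3 = -142403*323568 - 506/3 = -46077053904 - 506/3 = -138231162218/3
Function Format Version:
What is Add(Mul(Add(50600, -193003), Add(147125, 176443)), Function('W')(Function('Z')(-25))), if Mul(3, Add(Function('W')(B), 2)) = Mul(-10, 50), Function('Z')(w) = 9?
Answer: Rational(-138231162218, 3) ≈ -4.6077e+10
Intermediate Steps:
Function('W')(B) = Rational(-506, 3) (Function('W')(B) = Add(-2, Mul(Rational(1, 3), Mul(-10, 50))) = Add(-2, Mul(Rational(1, 3), -500)) = Add(-2, Rational(-500, 3)) = Rational(-506, 3))
Add(Mul(Add(50600, -193003), Add(147125, 176443)), Function('W')(Function('Z')(-25))) = Add(Mul(Add(50600, -193003), Add(147125, 176443)), Rational(-506, 3)) = Add(Mul(-142403, 323568), Rational(-506, 3)) = Add(-46077053904, Rational(-506, 3)) = Rational(-138231162218, 3)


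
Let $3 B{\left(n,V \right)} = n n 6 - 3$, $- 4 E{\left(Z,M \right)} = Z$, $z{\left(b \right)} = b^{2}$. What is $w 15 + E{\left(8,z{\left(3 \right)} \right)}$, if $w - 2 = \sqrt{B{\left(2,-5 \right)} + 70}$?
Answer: $28 + 15 \sqrt{77} \approx 159.62$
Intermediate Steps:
$E{\left(Z,M \right)} = - \frac{Z}{4}$
$B{\left(n,V \right)} = -1 + 2 n^{2}$ ($B{\left(n,V \right)} = \frac{n n 6 - 3}{3} = \frac{n 6 n - 3}{3} = \frac{6 n^{2} - 3}{3} = \frac{-3 + 6 n^{2}}{3} = -1 + 2 n^{2}$)
$w = 2 + \sqrt{77}$ ($w = 2 + \sqrt{\left(-1 + 2 \cdot 2^{2}\right) + 70} = 2 + \sqrt{\left(-1 + 2 \cdot 4\right) + 70} = 2 + \sqrt{\left(-1 + 8\right) + 70} = 2 + \sqrt{7 + 70} = 2 + \sqrt{77} \approx 10.775$)
$w 15 + E{\left(8,z{\left(3 \right)} \right)} = \left(2 + \sqrt{77}\right) 15 - 2 = \left(30 + 15 \sqrt{77}\right) - 2 = 28 + 15 \sqrt{77}$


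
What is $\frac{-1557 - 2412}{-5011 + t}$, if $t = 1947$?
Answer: $\frac{3969}{3064} \approx 1.2954$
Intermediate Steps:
$\frac{-1557 - 2412}{-5011 + t} = \frac{-1557 - 2412}{-5011 + 1947} = - \frac{3969}{-3064} = \left(-3969\right) \left(- \frac{1}{3064}\right) = \frac{3969}{3064}$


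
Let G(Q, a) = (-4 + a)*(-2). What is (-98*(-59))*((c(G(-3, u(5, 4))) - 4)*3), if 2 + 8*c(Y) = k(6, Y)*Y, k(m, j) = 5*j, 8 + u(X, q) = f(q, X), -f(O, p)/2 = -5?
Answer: 199479/2 ≈ 99740.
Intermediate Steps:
f(O, p) = 10 (f(O, p) = -2*(-5) = 10)
u(X, q) = 2 (u(X, q) = -8 + 10 = 2)
G(Q, a) = 8 - 2*a
c(Y) = -1/4 + 5*Y**2/8 (c(Y) = -1/4 + ((5*Y)*Y)/8 = -1/4 + (5*Y**2)/8 = -1/4 + 5*Y**2/8)
(-98*(-59))*((c(G(-3, u(5, 4))) - 4)*3) = (-98*(-59))*(((-1/4 + 5*(8 - 2*2)**2/8) - 4)*3) = 5782*(((-1/4 + 5*(8 - 4)**2/8) - 4)*3) = 5782*(((-1/4 + (5/8)*4**2) - 4)*3) = 5782*(((-1/4 + (5/8)*16) - 4)*3) = 5782*(((-1/4 + 10) - 4)*3) = 5782*((39/4 - 4)*3) = 5782*((23/4)*3) = 5782*(69/4) = 199479/2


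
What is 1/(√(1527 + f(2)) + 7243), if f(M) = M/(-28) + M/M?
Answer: 101402/734433295 - √299474/734433295 ≈ 0.00013732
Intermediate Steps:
f(M) = 1 - M/28 (f(M) = M*(-1/28) + 1 = -M/28 + 1 = 1 - M/28)
1/(√(1527 + f(2)) + 7243) = 1/(√(1527 + (1 - 1/28*2)) + 7243) = 1/(√(1527 + (1 - 1/14)) + 7243) = 1/(√(1527 + 13/14) + 7243) = 1/(√(21391/14) + 7243) = 1/(√299474/14 + 7243) = 1/(7243 + √299474/14)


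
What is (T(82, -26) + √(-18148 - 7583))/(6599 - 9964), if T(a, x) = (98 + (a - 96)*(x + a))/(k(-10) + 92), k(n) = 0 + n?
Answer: 343/137965 - 3*I*√2859/3365 ≈ 0.0024861 - 0.04767*I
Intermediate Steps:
k(n) = n
T(a, x) = 49/41 + (-96 + a)*(a + x)/82 (T(a, x) = (98 + (a - 96)*(x + a))/(-10 + 92) = (98 + (-96 + a)*(a + x))/82 = (98 + (-96 + a)*(a + x))*(1/82) = 49/41 + (-96 + a)*(a + x)/82)
(T(82, -26) + √(-18148 - 7583))/(6599 - 9964) = ((49/41 - 48/41*82 - 48/41*(-26) + (1/82)*82² + (1/82)*82*(-26)) + √(-18148 - 7583))/(6599 - 9964) = ((49/41 - 96 + 1248/41 + (1/82)*6724 - 26) + √(-25731))/(-3365) = ((49/41 - 96 + 1248/41 + 82 - 26) + 3*I*√2859)*(-1/3365) = (-343/41 + 3*I*√2859)*(-1/3365) = 343/137965 - 3*I*√2859/3365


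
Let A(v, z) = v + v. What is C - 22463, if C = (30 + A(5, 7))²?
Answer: -20863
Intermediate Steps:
A(v, z) = 2*v
C = 1600 (C = (30 + 2*5)² = (30 + 10)² = 40² = 1600)
C - 22463 = 1600 - 22463 = -20863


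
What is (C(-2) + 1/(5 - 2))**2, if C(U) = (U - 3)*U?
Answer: 961/9 ≈ 106.78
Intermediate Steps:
C(U) = U*(-3 + U) (C(U) = (-3 + U)*U = U*(-3 + U))
(C(-2) + 1/(5 - 2))**2 = (-2*(-3 - 2) + 1/(5 - 2))**2 = (-2*(-5) + 1/3)**2 = (10 + 1/3)**2 = (31/3)**2 = 961/9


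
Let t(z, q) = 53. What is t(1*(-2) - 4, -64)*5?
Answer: 265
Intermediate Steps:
t(1*(-2) - 4, -64)*5 = 53*5 = 265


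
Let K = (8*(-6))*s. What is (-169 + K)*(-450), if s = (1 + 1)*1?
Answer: 119250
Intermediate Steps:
s = 2 (s = 2*1 = 2)
K = -96 (K = (8*(-6))*2 = -48*2 = -96)
(-169 + K)*(-450) = (-169 - 96)*(-450) = -265*(-450) = 119250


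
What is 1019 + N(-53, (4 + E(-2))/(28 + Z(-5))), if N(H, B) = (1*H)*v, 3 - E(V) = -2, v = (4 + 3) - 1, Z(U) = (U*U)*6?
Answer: 701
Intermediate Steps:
Z(U) = 6*U**2 (Z(U) = U**2*6 = 6*U**2)
v = 6 (v = 7 - 1 = 6)
E(V) = 5 (E(V) = 3 - 1*(-2) = 3 + 2 = 5)
N(H, B) = 6*H (N(H, B) = (1*H)*6 = H*6 = 6*H)
1019 + N(-53, (4 + E(-2))/(28 + Z(-5))) = 1019 + 6*(-53) = 1019 - 318 = 701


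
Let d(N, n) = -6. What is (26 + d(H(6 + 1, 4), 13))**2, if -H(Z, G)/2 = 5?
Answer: 400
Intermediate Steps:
H(Z, G) = -10 (H(Z, G) = -2*5 = -10)
(26 + d(H(6 + 1, 4), 13))**2 = (26 - 6)**2 = 20**2 = 400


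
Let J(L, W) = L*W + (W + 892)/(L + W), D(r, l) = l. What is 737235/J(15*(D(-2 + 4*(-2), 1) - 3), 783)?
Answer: -111027591/3537259 ≈ -31.388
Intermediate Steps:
J(L, W) = L*W + (892 + W)/(L + W)
737235/J(15*(D(-2 + 4*(-2), 1) - 3), 783) = 737235/(((892 + 783 + (15*(1 - 3))*783² + 783*(15*(1 - 3))²)/(15*(1 - 3) + 783))) = 737235/(((892 + 783 + (15*(-2))*613089 + 783*(15*(-2))²)/(15*(-2) + 783))) = 737235/(((892 + 783 - 30*613089 + 783*(-30)²)/(-30 + 783))) = 737235/(((892 + 783 - 18392670 + 783*900)/753)) = 737235/(((892 + 783 - 18392670 + 704700)/753)) = 737235/(((1/753)*(-17686295))) = 737235/(-17686295/753) = 737235*(-753/17686295) = -111027591/3537259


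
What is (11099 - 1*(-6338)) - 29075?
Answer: -11638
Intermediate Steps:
(11099 - 1*(-6338)) - 29075 = (11099 + 6338) - 29075 = 17437 - 29075 = -11638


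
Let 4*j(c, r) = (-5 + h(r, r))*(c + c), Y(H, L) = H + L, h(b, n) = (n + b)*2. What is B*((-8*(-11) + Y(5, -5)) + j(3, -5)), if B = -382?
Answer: -19291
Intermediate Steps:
h(b, n) = 2*b + 2*n (h(b, n) = (b + n)*2 = 2*b + 2*n)
j(c, r) = c*(-5 + 4*r)/2 (j(c, r) = ((-5 + (2*r + 2*r))*(c + c))/4 = ((-5 + 4*r)*(2*c))/4 = (2*c*(-5 + 4*r))/4 = c*(-5 + 4*r)/2)
B*((-8*(-11) + Y(5, -5)) + j(3, -5)) = -382*((-8*(-11) + (5 - 5)) + (1/2)*3*(-5 + 4*(-5))) = -382*((88 + 0) + (1/2)*3*(-5 - 20)) = -382*(88 + (1/2)*3*(-25)) = -382*(88 - 75/2) = -382*101/2 = -19291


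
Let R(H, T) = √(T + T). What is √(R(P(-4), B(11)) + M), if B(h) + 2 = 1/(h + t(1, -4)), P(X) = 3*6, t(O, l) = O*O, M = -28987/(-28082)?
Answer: √(7326116406 + 1182898086*I*√138)/84246 ≈ 1.2739 + 0.76847*I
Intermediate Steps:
M = 28987/28082 (M = -28987*(-1/28082) = 28987/28082 ≈ 1.0322)
t(O, l) = O²
P(X) = 18
B(h) = -2 + 1/(1 + h) (B(h) = -2 + 1/(h + 1²) = -2 + 1/(h + 1) = -2 + 1/(1 + h))
R(H, T) = √2*√T (R(H, T) = √(2*T) = √2*√T)
√(R(P(-4), B(11)) + M) = √(√2*√((-1 - 2*11)/(1 + 11)) + 28987/28082) = √(√2*√((-1 - 22)/12) + 28987/28082) = √(√2*√((1/12)*(-23)) + 28987/28082) = √(√2*√(-23/12) + 28987/28082) = √(√2*(I*√69/6) + 28987/28082) = √(I*√138/6 + 28987/28082) = √(28987/28082 + I*√138/6)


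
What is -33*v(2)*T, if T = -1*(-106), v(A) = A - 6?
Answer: 13992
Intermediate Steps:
v(A) = -6 + A
T = 106
-33*v(2)*T = -33*(-6 + 2)*106 = -(-132)*106 = -33*(-424) = 13992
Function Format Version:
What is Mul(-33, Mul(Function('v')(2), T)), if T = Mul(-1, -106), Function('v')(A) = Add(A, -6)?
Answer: 13992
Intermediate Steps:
Function('v')(A) = Add(-6, A)
T = 106
Mul(-33, Mul(Function('v')(2), T)) = Mul(-33, Mul(Add(-6, 2), 106)) = Mul(-33, Mul(-4, 106)) = Mul(-33, -424) = 13992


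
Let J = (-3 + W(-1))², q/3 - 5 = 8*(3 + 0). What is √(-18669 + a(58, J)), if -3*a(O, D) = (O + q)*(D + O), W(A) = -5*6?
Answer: I*√666966/3 ≈ 272.23*I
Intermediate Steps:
q = 87 (q = 15 + 3*(8*(3 + 0)) = 15 + 3*(8*3) = 15 + 3*24 = 15 + 72 = 87)
W(A) = -30
J = 1089 (J = (-3 - 30)² = (-33)² = 1089)
a(O, D) = -(87 + O)*(D + O)/3 (a(O, D) = -(O + 87)*(D + O)/3 = -(87 + O)*(D + O)/3)
√(-18669 + a(58, J)) = √(-18669 + (-29*1089 - 29*58 - ⅓*58² - ⅓*1089*58)) = √(-18669 + (-31581 - 1682 - ⅓*3364 - 21054)) = √(-18669 + (-31581 - 1682 - 3364/3 - 21054)) = √(-18669 - 166315/3) = √(-222322/3) = I*√666966/3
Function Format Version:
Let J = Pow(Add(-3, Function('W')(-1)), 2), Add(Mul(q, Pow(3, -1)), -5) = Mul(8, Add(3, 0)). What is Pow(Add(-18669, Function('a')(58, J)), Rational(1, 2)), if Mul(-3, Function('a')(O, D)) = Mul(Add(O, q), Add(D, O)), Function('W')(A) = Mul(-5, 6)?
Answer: Mul(Rational(1, 3), I, Pow(666966, Rational(1, 2))) ≈ Mul(272.23, I)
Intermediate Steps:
q = 87 (q = Add(15, Mul(3, Mul(8, Add(3, 0)))) = Add(15, Mul(3, Mul(8, 3))) = Add(15, Mul(3, 24)) = Add(15, 72) = 87)
Function('W')(A) = -30
J = 1089 (J = Pow(Add(-3, -30), 2) = Pow(-33, 2) = 1089)
Function('a')(O, D) = Mul(Rational(-1, 3), Add(87, O), Add(D, O)) (Function('a')(O, D) = Mul(Rational(-1, 3), Mul(Add(O, 87), Add(D, O))) = Mul(Rational(-1, 3), Mul(Add(87, O), Add(D, O))) = Mul(Rational(-1, 3), Add(87, O), Add(D, O)))
Pow(Add(-18669, Function('a')(58, J)), Rational(1, 2)) = Pow(Add(-18669, Add(Mul(-29, 1089), Mul(-29, 58), Mul(Rational(-1, 3), Pow(58, 2)), Mul(Rational(-1, 3), 1089, 58))), Rational(1, 2)) = Pow(Add(-18669, Add(-31581, -1682, Mul(Rational(-1, 3), 3364), -21054)), Rational(1, 2)) = Pow(Add(-18669, Add(-31581, -1682, Rational(-3364, 3), -21054)), Rational(1, 2)) = Pow(Add(-18669, Rational(-166315, 3)), Rational(1, 2)) = Pow(Rational(-222322, 3), Rational(1, 2)) = Mul(Rational(1, 3), I, Pow(666966, Rational(1, 2)))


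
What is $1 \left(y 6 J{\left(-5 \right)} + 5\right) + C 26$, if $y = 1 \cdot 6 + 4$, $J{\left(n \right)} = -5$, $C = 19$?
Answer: $199$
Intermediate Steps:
$y = 10$ ($y = 6 + 4 = 10$)
$1 \left(y 6 J{\left(-5 \right)} + 5\right) + C 26 = 1 \left(10 \cdot 6 \left(-5\right) + 5\right) + 19 \cdot 26 = 1 \left(60 \left(-5\right) + 5\right) + 494 = 1 \left(-300 + 5\right) + 494 = 1 \left(-295\right) + 494 = -295 + 494 = 199$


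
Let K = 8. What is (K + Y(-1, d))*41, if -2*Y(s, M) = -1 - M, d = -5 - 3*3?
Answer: 123/2 ≈ 61.500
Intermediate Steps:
d = -14 (d = -5 - 9 = -14)
Y(s, M) = ½ + M/2 (Y(s, M) = -(-1 - M)/2 = ½ + M/2)
(K + Y(-1, d))*41 = (8 + (½ + (½)*(-14)))*41 = (8 + (½ - 7))*41 = (8 - 13/2)*41 = (3/2)*41 = 123/2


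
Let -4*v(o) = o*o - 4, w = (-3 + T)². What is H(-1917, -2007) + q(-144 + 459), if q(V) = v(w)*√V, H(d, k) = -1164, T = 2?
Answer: -1164 + 9*√35/4 ≈ -1150.7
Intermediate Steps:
w = 1 (w = (-3 + 2)² = (-1)² = 1)
v(o) = 1 - o²/4 (v(o) = -(o*o - 4)/4 = -(o² - 4)/4 = -(-4 + o²)/4 = 1 - o²/4)
q(V) = 3*√V/4 (q(V) = (1 - ¼*1²)*√V = (1 - ¼*1)*√V = (1 - ¼)*√V = 3*√V/4)
H(-1917, -2007) + q(-144 + 459) = -1164 + 3*√(-144 + 459)/4 = -1164 + 3*√315/4 = -1164 + 3*(3*√35)/4 = -1164 + 9*√35/4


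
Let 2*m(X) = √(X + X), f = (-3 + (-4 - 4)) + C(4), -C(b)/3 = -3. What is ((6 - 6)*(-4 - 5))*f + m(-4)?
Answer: I*√2 ≈ 1.4142*I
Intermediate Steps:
C(b) = 9 (C(b) = -3*(-3) = 9)
f = -2 (f = (-3 + (-4 - 4)) + 9 = (-3 - 8) + 9 = -11 + 9 = -2)
m(X) = √2*√X/2 (m(X) = √(X + X)/2 = √(2*X)/2 = (√2*√X)/2 = √2*√X/2)
((6 - 6)*(-4 - 5))*f + m(-4) = ((6 - 6)*(-4 - 5))*(-2) + √2*√(-4)/2 = (0*(-9))*(-2) + √2*(2*I)/2 = 0*(-2) + I*√2 = 0 + I*√2 = I*√2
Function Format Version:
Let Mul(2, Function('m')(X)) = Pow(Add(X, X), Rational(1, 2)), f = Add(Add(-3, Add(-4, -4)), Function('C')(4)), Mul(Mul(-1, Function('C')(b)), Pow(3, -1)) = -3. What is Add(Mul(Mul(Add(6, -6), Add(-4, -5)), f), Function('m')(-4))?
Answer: Mul(I, Pow(2, Rational(1, 2))) ≈ Mul(1.4142, I)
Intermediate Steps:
Function('C')(b) = 9 (Function('C')(b) = Mul(-3, -3) = 9)
f = -2 (f = Add(Add(-3, Add(-4, -4)), 9) = Add(Add(-3, -8), 9) = Add(-11, 9) = -2)
Function('m')(X) = Mul(Rational(1, 2), Pow(2, Rational(1, 2)), Pow(X, Rational(1, 2))) (Function('m')(X) = Mul(Rational(1, 2), Pow(Add(X, X), Rational(1, 2))) = Mul(Rational(1, 2), Pow(Mul(2, X), Rational(1, 2))) = Mul(Rational(1, 2), Mul(Pow(2, Rational(1, 2)), Pow(X, Rational(1, 2)))) = Mul(Rational(1, 2), Pow(2, Rational(1, 2)), Pow(X, Rational(1, 2))))
Add(Mul(Mul(Add(6, -6), Add(-4, -5)), f), Function('m')(-4)) = Add(Mul(Mul(Add(6, -6), Add(-4, -5)), -2), Mul(Rational(1, 2), Pow(2, Rational(1, 2)), Pow(-4, Rational(1, 2)))) = Add(Mul(Mul(0, -9), -2), Mul(Rational(1, 2), Pow(2, Rational(1, 2)), Mul(2, I))) = Add(Mul(0, -2), Mul(I, Pow(2, Rational(1, 2)))) = Add(0, Mul(I, Pow(2, Rational(1, 2)))) = Mul(I, Pow(2, Rational(1, 2)))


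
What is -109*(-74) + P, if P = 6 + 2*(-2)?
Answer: 8068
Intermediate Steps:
P = 2 (P = 6 - 4 = 2)
-109*(-74) + P = -109*(-74) + 2 = 8066 + 2 = 8068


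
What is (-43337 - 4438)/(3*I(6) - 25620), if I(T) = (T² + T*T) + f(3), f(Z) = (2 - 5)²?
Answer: 15925/8459 ≈ 1.8826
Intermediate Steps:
f(Z) = 9 (f(Z) = (-3)² = 9)
I(T) = 9 + 2*T² (I(T) = (T² + T*T) + 9 = (T² + T²) + 9 = 2*T² + 9 = 9 + 2*T²)
(-43337 - 4438)/(3*I(6) - 25620) = (-43337 - 4438)/(3*(9 + 2*6²) - 25620) = -47775/(3*(9 + 2*36) - 25620) = -47775/(3*(9 + 72) - 25620) = -47775/(3*81 - 25620) = -47775/(243 - 25620) = -47775/(-25377) = -47775*(-1/25377) = 15925/8459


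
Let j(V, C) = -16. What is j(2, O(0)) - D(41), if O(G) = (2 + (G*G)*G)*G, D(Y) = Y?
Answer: -57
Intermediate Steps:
O(G) = G*(2 + G³) (O(G) = (2 + G²*G)*G = (2 + G³)*G = G*(2 + G³))
j(2, O(0)) - D(41) = -16 - 1*41 = -16 - 41 = -57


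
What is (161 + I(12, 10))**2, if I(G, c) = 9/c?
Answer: 2621161/100 ≈ 26212.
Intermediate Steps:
(161 + I(12, 10))**2 = (161 + 9/10)**2 = (1619/10)**2 = 2621161/100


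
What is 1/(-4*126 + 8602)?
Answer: 1/8098 ≈ 0.00012349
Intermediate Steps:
1/(-4*126 + 8602) = 1/(-504 + 8602) = 1/8098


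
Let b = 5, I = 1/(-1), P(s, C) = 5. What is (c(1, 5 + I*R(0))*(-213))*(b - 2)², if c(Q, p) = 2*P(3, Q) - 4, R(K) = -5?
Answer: -11502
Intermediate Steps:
I = -1
c(Q, p) = 6 (c(Q, p) = 2*5 - 4 = 10 - 4 = 6)
(c(1, 5 + I*R(0))*(-213))*(b - 2)² = (6*(-213))*(5 - 2)² = -1278*3² = -1278*9 = -11502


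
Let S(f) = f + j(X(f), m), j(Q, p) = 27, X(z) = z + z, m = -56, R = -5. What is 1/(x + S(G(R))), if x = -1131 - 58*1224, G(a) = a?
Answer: -1/72101 ≈ -1.3869e-5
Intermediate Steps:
X(z) = 2*z
x = -72123 (x = -1131 - 70992 = -72123)
S(f) = 27 + f (S(f) = f + 27 = 27 + f)
1/(x + S(G(R))) = 1/(-72123 + (27 - 5)) = 1/(-72123 + 22) = 1/(-72101) = -1/72101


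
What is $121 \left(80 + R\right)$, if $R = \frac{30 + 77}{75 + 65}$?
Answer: $\frac{1368147}{140} \approx 9772.5$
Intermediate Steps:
$R = \frac{107}{140} \approx 0.76429$
$121 \left(80 + R\right) = 121 \left(80 + \frac{107}{140}\right) = 121 \cdot \frac{11307}{140} = \frac{1368147}{140}$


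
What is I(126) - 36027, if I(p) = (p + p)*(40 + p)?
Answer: 5805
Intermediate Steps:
I(p) = 2*p*(40 + p) (I(p) = (2*p)*(40 + p) = 2*p*(40 + p))
I(126) - 36027 = 2*126*(40 + 126) - 36027 = 2*126*166 - 36027 = 41832 - 36027 = 5805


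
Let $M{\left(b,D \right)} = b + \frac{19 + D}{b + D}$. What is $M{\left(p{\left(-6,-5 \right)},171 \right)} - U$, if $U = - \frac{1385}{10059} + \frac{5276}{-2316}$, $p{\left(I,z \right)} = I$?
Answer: $- \frac{51951608}{21355257} \approx -2.4327$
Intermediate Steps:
$M{\left(b,D \right)} = b + \frac{19 + D}{D + b}$
$U = - \frac{1563304}{647129}$ ($U = \left(-1385\right) \frac{1}{10059} + 5276 \left(- \frac{1}{2316}\right) = - \frac{1385}{10059} - \frac{1319}{579} = - \frac{1563304}{647129} \approx -2.4158$)
$M{\left(p{\left(-6,-5 \right)},171 \right)} - U = \frac{19 + 171 + \left(-6\right)^{2} + 171 \left(-6\right)}{171 - 6} - - \frac{1563304}{647129} = \frac{19 + 171 + 36 - 1026}{165} + \frac{1563304}{647129} = \frac{1}{165} \left(-800\right) + \frac{1563304}{647129} = - \frac{160}{33} + \frac{1563304}{647129} = - \frac{51951608}{21355257}$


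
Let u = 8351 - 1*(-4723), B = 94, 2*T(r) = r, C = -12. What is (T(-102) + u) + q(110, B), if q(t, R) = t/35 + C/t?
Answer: 5015023/385 ≈ 13026.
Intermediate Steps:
T(r) = r/2
q(t, R) = -12/t + t/35 (q(t, R) = t/35 - 12/t = -12/t + t/35)
u = 13074 (u = 8351 + 4723 = 13074)
(T(-102) + u) + q(110, B) = ((½)*(-102) + 13074) + (-12/110 + (1/35)*110) = (-51 + 13074) + (-12*1/110 + 22/7) = 13023 + (-6/55 + 22/7) = 13023 + 1168/385 = 5015023/385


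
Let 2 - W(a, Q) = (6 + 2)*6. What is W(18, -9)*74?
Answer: -3404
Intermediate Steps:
W(a, Q) = -46 (W(a, Q) = 2 - (6 + 2)*6 = 2 - 8*6 = 2 - 1*48 = 2 - 48 = -46)
W(18, -9)*74 = -46*74 = -3404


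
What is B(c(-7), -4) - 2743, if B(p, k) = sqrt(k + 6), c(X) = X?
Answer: -2743 + sqrt(2) ≈ -2741.6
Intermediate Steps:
B(p, k) = sqrt(6 + k)
B(c(-7), -4) - 2743 = sqrt(6 - 4) - 2743 = sqrt(2) - 2743 = -2743 + sqrt(2)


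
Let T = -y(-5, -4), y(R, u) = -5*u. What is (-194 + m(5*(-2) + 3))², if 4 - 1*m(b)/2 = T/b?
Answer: 1800964/49 ≈ 36754.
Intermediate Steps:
T = -20 (T = -(-5)*(-4) = -1*20 = -20)
m(b) = 8 + 40/b (m(b) = 8 - (-40)/b = 8 + 40/b)
(-194 + m(5*(-2) + 3))² = (-194 + (8 + 40/(5*(-2) + 3)))² = (-194 + (8 + 40/(-10 + 3)))² = (-194 + (8 + 40/(-7)))² = (-194 + (8 + 40*(-⅐)))² = (-194 + (8 - 40/7))² = (-194 + 16/7)² = (-1342/7)² = 1800964/49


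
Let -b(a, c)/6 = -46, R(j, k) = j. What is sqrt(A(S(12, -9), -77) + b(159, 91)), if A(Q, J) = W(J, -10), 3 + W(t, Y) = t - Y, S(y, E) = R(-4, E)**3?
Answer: sqrt(206) ≈ 14.353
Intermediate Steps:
b(a, c) = 276 (b(a, c) = -6*(-46) = 276)
S(y, E) = -64 (S(y, E) = (-4)**3 = -64)
W(t, Y) = -3 + t - Y (W(t, Y) = -3 + (t - Y) = -3 + t - Y)
A(Q, J) = 7 + J (A(Q, J) = -3 + J - 1*(-10) = -3 + J + 10 = 7 + J)
sqrt(A(S(12, -9), -77) + b(159, 91)) = sqrt((7 - 77) + 276) = sqrt(-70 + 276) = sqrt(206)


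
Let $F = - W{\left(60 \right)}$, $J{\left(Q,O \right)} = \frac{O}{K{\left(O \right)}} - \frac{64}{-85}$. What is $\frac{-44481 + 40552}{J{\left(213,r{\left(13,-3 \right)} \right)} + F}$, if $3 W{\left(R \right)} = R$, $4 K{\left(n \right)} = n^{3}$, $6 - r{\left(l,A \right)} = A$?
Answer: $\frac{27051165}{132176} \approx 204.66$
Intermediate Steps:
$r{\left(l,A \right)} = 6 - A$
$K{\left(n \right)} = \frac{n^{3}}{4}$
$W{\left(R \right)} = \frac{R}{3}$
$J{\left(Q,O \right)} = \frac{64}{85} + \frac{4}{O^{2}}$ ($J{\left(Q,O \right)} = \frac{O}{\frac{1}{4} O^{3}} - \frac{64}{-85} = O \frac{4}{O^{3}} - - \frac{64}{85} = \frac{4}{O^{2}} + \frac{64}{85} = \frac{64}{85} + \frac{4}{O^{2}}$)
$F = -20$ ($F = - \frac{60}{3} = \left(-1\right) 20 = -20$)
$\frac{-44481 + 40552}{J{\left(213,r{\left(13,-3 \right)} \right)} + F} = \frac{-44481 + 40552}{\left(\frac{64}{85} + \frac{4}{\left(6 - -3\right)^{2}}\right) - 20} = - \frac{3929}{\left(\frac{64}{85} + \frac{4}{\left(6 + 3\right)^{2}}\right) - 20} = - \frac{3929}{\left(\frac{64}{85} + \frac{4}{81}\right) - 20} = - \frac{3929}{\frac{5524}{6885} - 20} = - \frac{3929}{- \frac{132176}{6885}} = \left(-3929\right) \left(- \frac{6885}{132176}\right) = \frac{27051165}{132176}$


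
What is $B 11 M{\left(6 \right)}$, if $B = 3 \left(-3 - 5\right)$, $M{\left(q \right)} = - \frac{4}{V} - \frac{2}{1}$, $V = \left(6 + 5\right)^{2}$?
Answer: $\frac{5904}{11} \approx 536.73$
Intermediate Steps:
$V = 121$ ($V = 11^{2} = 121$)
$M{\left(q \right)} = - \frac{246}{121}$ ($M{\left(q \right)} = - \frac{4}{121} - \frac{2}{1} = \left(-4\right) \frac{1}{121} - 2 = - \frac{4}{121} - 2 = - \frac{246}{121}$)
$B = -24$ ($B = 3 \left(-3 - 5\right) = 3 \left(-8\right) = -24$)
$B 11 M{\left(6 \right)} = \left(-24\right) 11 \left(- \frac{246}{121}\right) = \left(-264\right) \left(- \frac{246}{121}\right) = \frac{5904}{11}$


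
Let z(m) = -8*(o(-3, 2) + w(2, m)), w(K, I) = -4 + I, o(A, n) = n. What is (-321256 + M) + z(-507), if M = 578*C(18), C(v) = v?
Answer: -306780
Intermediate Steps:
z(m) = 16 - 8*m (z(m) = -8*(2 + (-4 + m)) = -8*(-2 + m) = 16 - 8*m)
M = 10404 (M = 578*18 = 10404)
(-321256 + M) + z(-507) = (-321256 + 10404) + (16 - 8*(-507)) = -310852 + (16 + 4056) = -310852 + 4072 = -306780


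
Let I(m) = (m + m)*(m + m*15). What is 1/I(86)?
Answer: 1/236672 ≈ 4.2253e-6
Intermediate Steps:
I(m) = 32*m² (I(m) = (2*m)*(m + 15*m) = (2*m)*(16*m) = 32*m²)
1/I(86) = 1/(32*86²) = 1/(32*7396) = 1/236672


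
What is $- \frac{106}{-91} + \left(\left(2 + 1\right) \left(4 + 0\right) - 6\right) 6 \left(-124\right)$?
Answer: $- \frac{406118}{91} \approx -4462.8$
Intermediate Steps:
$- \frac{106}{-91} + \left(\left(2 + 1\right) \left(4 + 0\right) - 6\right) 6 \left(-124\right) = \left(-106\right) \left(- \frac{1}{91}\right) + \left(3 \cdot 4 - 6\right) 6 \left(-124\right) = \frac{106}{91} + \left(12 - 6\right) 6 \left(-124\right) = \frac{106}{91} + 6 \cdot 6 \left(-124\right) = \frac{106}{91} + 36 \left(-124\right) = \frac{106}{91} - 4464 = - \frac{406118}{91}$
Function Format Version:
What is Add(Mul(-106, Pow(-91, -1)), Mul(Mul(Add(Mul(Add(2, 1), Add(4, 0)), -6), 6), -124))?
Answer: Rational(-406118, 91) ≈ -4462.8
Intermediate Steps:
Add(Mul(-106, Pow(-91, -1)), Mul(Mul(Add(Mul(Add(2, 1), Add(4, 0)), -6), 6), -124)) = Add(Mul(-106, Rational(-1, 91)), Mul(Mul(Add(Mul(3, 4), -6), 6), -124)) = Add(Rational(106, 91), Mul(Mul(Add(12, -6), 6), -124)) = Add(Rational(106, 91), Mul(Mul(6, 6), -124)) = Add(Rational(106, 91), Mul(36, -124)) = Add(Rational(106, 91), -4464) = Rational(-406118, 91)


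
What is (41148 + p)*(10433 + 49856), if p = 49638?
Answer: 5473397154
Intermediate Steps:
(41148 + p)*(10433 + 49856) = (41148 + 49638)*(10433 + 49856) = 90786*60289 = 5473397154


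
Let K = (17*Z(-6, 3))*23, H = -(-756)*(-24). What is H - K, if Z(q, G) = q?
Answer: -15798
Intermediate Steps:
H = -18144 (H = -54*336 = -18144)
K = -2346 (K = (17*(-6))*23 = -102*23 = -2346)
H - K = -18144 - 1*(-2346) = -18144 + 2346 = -15798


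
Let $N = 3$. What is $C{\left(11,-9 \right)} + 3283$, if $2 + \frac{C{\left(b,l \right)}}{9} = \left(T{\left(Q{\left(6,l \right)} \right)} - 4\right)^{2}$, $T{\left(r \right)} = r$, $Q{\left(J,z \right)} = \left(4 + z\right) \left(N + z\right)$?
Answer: $9349$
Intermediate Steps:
$Q{\left(J,z \right)} = \left(3 + z\right) \left(4 + z\right)$ ($Q{\left(J,z \right)} = \left(4 + z\right) \left(3 + z\right) = \left(3 + z\right) \left(4 + z\right)$)
$C{\left(b,l \right)} = -18 + 9 \left(8 + l^{2} + 7 l\right)^{2}$ ($C{\left(b,l \right)} = -18 + 9 \left(\left(12 + l^{2} + 7 l\right) - 4\right)^{2} = -18 + 9 \left(8 + l^{2} + 7 l\right)^{2}$)
$C{\left(11,-9 \right)} + 3283 = \left(-18 + 9 \left(8 + \left(-9\right)^{2} + 7 \left(-9\right)\right)^{2}\right) + 3283 = \left(-18 + 9 \left(8 + 81 - 63\right)^{2}\right) + 3283 = \left(-18 + 9 \cdot 26^{2}\right) + 3283 = \left(-18 + 9 \cdot 676\right) + 3283 = \left(-18 + 6084\right) + 3283 = 6066 + 3283 = 9349$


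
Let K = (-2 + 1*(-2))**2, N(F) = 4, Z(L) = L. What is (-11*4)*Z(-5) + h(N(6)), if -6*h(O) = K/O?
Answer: 658/3 ≈ 219.33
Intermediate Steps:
K = 16 (K = (-2 - 2)**2 = (-4)**2 = 16)
h(O) = -8/(3*O)
(-11*4)*Z(-5) + h(N(6)) = -11*4*(-5) - 8/3/4 = -44*(-5) - 8/3*1/4 = 220 - 2/3 = 658/3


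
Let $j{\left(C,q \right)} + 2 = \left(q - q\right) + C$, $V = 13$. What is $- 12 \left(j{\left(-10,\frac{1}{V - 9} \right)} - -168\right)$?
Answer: $-1872$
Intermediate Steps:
$j{\left(C,q \right)} = -2 + C$ ($j{\left(C,q \right)} = -2 + \left(\left(q - q\right) + C\right) = -2 + \left(0 + C\right) = -2 + C$)
$- 12 \left(j{\left(-10,\frac{1}{V - 9} \right)} - -168\right) = - 12 \left(\left(-2 - 10\right) - -168\right) = - 12 \left(-12 + 168\right) = \left(-12\right) 156 = -1872$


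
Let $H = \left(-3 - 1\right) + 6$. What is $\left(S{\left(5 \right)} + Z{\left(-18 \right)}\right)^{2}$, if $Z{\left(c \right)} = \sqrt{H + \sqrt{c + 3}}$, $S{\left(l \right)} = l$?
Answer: $\left(5 + \sqrt{2 + i \sqrt{15}}\right)^{2} \approx 44.831 + 14.733 i$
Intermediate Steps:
$H = 2$ ($H = -4 + 6 = 2$)
$Z{\left(c \right)} = \sqrt{2 + \sqrt{3 + c}}$ ($Z{\left(c \right)} = \sqrt{2 + \sqrt{c + 3}} = \sqrt{2 + \sqrt{3 + c}}$)
$\left(S{\left(5 \right)} + Z{\left(-18 \right)}\right)^{2} = \left(5 + \sqrt{2 + \sqrt{3 - 18}}\right)^{2} = \left(5 + \sqrt{2 + \sqrt{-15}}\right)^{2} = \left(5 + \sqrt{2 + i \sqrt{15}}\right)^{2}$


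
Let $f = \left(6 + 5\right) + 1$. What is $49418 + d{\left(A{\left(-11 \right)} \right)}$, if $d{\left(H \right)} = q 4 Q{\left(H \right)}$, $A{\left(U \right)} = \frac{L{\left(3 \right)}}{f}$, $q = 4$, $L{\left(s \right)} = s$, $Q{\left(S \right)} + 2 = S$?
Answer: $49390$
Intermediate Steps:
$f = 12$ ($f = 11 + 1 = 12$)
$Q{\left(S \right)} = -2 + S$
$A{\left(U \right)} = \frac{1}{4}$ ($A{\left(U \right)} = \frac{3}{12} = 3 \cdot \frac{1}{12} = \frac{1}{4}$)
$d{\left(H \right)} = -32 + 16 H$ ($d{\left(H \right)} = 4 \cdot 4 \left(-2 + H\right) = 16 \left(-2 + H\right) = -32 + 16 H$)
$49418 + d{\left(A{\left(-11 \right)} \right)} = 49418 + \left(-32 + 16 \cdot \frac{1}{4}\right) = 49418 + \left(-32 + 4\right) = 49418 - 28 = 49390$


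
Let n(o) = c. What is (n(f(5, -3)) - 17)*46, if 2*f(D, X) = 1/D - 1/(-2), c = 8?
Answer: -414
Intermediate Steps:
f(D, X) = 1/4 + 1/(2*D) (f(D, X) = (1/D - 1/(-2))/2 = (1/D - 1*(-1/2))/2 = (1/D + 1/2)/2 = (1/2 + 1/D)/2 = 1/4 + 1/(2*D))
n(o) = 8
(n(f(5, -3)) - 17)*46 = (8 - 17)*46 = -9*46 = -414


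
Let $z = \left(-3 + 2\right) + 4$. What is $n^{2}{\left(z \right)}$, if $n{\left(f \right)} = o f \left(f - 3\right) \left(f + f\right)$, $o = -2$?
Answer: $0$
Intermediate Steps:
$z = 3$ ($z = -1 + 4 = 3$)
$n{\left(f \right)} = - 4 f^{2} \left(-3 + f\right)$ ($n{\left(f \right)} = - 2 f \left(f - 3\right) \left(f + f\right) = - 2 f \left(-3 + f\right) 2 f = - 2 f 2 f \left(-3 + f\right) = - 4 f^{2} \left(-3 + f\right)$)
$n^{2}{\left(z \right)} = \left(4 \cdot 3^{2} \left(3 - 3\right)\right)^{2} = \left(4 \cdot 9 \left(3 - 3\right)\right)^{2} = \left(4 \cdot 9 \cdot 0\right)^{2} = 0^{2} = 0$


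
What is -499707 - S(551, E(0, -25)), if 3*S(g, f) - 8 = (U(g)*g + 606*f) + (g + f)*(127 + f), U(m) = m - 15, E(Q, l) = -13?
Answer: -615973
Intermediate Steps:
U(m) = -15 + m
S(g, f) = 8/3 + 202*f + g*(-15 + g)/3 + (127 + f)*(f + g)/3 (S(g, f) = 8/3 + (((-15 + g)*g + 606*f) + (g + f)*(127 + f))/3 = 8/3 + ((g*(-15 + g) + 606*f) + (f + g)*(127 + f))/3 = 8/3 + ((606*f + g*(-15 + g)) + (127 + f)*(f + g))/3 = 8/3 + (606*f + g*(-15 + g) + (127 + f)*(f + g))/3 = 8/3 + (202*f + g*(-15 + g)/3 + (127 + f)*(f + g)/3) = 8/3 + 202*f + g*(-15 + g)/3 + (127 + f)*(f + g)/3)
-499707 - S(551, E(0, -25)) = -499707 - (8/3 + (1/3)*(-13)**2 + (1/3)*551**2 + (112/3)*551 + (733/3)*(-13) + (1/3)*(-13)*551) = -499707 - (8/3 + (1/3)*169 + (1/3)*303601 + 61712/3 - 9529/3 - 7163/3) = -499707 - (8/3 + 169/3 + 303601/3 + 61712/3 - 9529/3 - 7163/3) = -499707 - 1*116266 = -499707 - 116266 = -615973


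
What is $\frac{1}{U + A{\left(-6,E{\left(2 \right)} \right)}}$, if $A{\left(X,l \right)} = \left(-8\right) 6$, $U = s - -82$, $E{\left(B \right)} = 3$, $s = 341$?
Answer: $\frac{1}{375} \approx 0.0026667$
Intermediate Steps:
$U = 423$ ($U = 341 - -82 = 341 + 82 = 423$)
$A{\left(X,l \right)} = -48$
$\frac{1}{U + A{\left(-6,E{\left(2 \right)} \right)}} = \frac{1}{423 - 48} = \frac{1}{375}$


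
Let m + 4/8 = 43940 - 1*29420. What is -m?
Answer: -29039/2 ≈ -14520.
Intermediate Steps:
m = 29039/2 (m = -½ + (43940 - 1*29420) = -½ + (43940 - 29420) = -½ + 14520 = 29039/2 ≈ 14520.)
-m = -1*29039/2 = -29039/2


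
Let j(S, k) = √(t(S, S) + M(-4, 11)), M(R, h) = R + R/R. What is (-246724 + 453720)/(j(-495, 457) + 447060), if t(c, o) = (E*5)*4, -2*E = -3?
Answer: 30846543920/66620881191 - 206996*√3/66620881191 ≈ 0.46301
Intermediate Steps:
E = 3/2 (E = -½*(-3) = 3/2 ≈ 1.5000)
t(c, o) = 30 (t(c, o) = ((3/2)*5)*4 = (15/2)*4 = 30)
M(R, h) = 1 + R (M(R, h) = R + 1 = 1 + R)
j(S, k) = 3*√3 (j(S, k) = √(30 + (1 - 4)) = √(30 - 3) = √27 = 3*√3)
(-246724 + 453720)/(j(-495, 457) + 447060) = (-246724 + 453720)/(3*√3 + 447060) = 206996/(447060 + 3*√3)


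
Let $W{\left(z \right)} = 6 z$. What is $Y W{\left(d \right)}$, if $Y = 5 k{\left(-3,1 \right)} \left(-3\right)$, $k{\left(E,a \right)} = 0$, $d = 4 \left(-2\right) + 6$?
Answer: $0$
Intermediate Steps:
$d = -2$ ($d = -8 + 6 = -2$)
$Y = 0$ ($Y = 5 \cdot 0 \left(-3\right) = 0 \left(-3\right) = 0$)
$Y W{\left(d \right)} = 0 \cdot 6 \left(-2\right) = 0 \left(-12\right) = 0$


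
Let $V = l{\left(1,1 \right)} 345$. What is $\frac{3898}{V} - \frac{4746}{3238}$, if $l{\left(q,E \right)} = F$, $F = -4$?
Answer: $- \frac{4792801}{1117110} \approx -4.2904$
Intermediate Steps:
$l{\left(q,E \right)} = -4$
$V = -1380$ ($V = \left(-4\right) 345 = -1380$)
$\frac{3898}{V} - \frac{4746}{3238} = \frac{3898}{-1380} - \frac{4746}{3238} = 3898 \left(- \frac{1}{1380}\right) - \frac{2373}{1619} = - \frac{1949}{690} - \frac{2373}{1619} = - \frac{4792801}{1117110}$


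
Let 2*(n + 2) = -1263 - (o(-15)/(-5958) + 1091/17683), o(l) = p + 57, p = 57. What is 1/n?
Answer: -35118438/22248277859 ≈ -0.0015785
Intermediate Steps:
o(l) = 114 (o(l) = 57 + 57 = 114)
n = -22248277859/35118438 (n = -2 + (-1263 - (114/(-5958) + 1091/17683))/2 = -2 + (-1263 - (114*(-1/5958) + 1091*(1/17683)))/2 = -2 + (-1263 - (-19/993 + 1091/17683))/2 = -2 + (-1263 - 1*747386/17559219)/2 = -2 + (-1263 - 747386/17559219)/2 = -2 + (½)*(-22178040983/17559219) = -2 - 22178040983/35118438 = -22248277859/35118438 ≈ -633.52)
1/n = 1/(-22248277859/35118438) = -35118438/22248277859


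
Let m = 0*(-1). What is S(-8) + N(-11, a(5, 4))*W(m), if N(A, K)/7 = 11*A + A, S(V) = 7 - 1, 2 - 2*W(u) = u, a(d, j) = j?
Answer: -918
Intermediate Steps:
m = 0
W(u) = 1 - u/2
S(V) = 6
N(A, K) = 84*A (N(A, K) = 7*(11*A + A) = 7*(12*A) = 84*A)
S(-8) + N(-11, a(5, 4))*W(m) = 6 + (84*(-11))*(1 - 1/2*0) = 6 - 924*(1 + 0) = 6 - 924*1 = 6 - 924 = -918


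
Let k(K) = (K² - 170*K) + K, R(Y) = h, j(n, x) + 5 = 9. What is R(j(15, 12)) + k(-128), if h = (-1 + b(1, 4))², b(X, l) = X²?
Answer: 38016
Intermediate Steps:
j(n, x) = 4 (j(n, x) = -5 + 9 = 4)
h = 0 (h = (-1 + 1²)² = (-1 + 1)² = 0² = 0)
R(Y) = 0
k(K) = K² - 169*K
R(j(15, 12)) + k(-128) = 0 - 128*(-169 - 128) = 0 - 128*(-297) = 0 + 38016 = 38016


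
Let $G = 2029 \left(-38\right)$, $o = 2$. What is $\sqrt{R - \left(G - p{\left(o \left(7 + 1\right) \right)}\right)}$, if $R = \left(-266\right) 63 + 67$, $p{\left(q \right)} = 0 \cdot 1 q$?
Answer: $\sqrt{60411} \approx 245.79$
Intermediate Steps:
$p{\left(q \right)} = 0$ ($p{\left(q \right)} = 0 q = 0$)
$R = -16691$ ($R = -16758 + 67 = -16691$)
$G = -77102$
$\sqrt{R - \left(G - p{\left(o \left(7 + 1\right) \right)}\right)} = \sqrt{-16691 + \left(0 - -77102\right)} = \sqrt{-16691 + \left(0 + 77102\right)} = \sqrt{-16691 + 77102} = \sqrt{60411}$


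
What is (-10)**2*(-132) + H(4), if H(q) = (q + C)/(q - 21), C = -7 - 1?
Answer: -224396/17 ≈ -13200.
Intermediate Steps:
C = -8
H(q) = (-8 + q)/(-21 + q) (H(q) = (q - 8)/(q - 21) = (-8 + q)/(-21 + q))
(-10)**2*(-132) + H(4) = (-10)**2*(-132) + (-8 + 4)/(-21 + 4) = 100*(-132) - 4/(-17) = -13200 - 1/17*(-4) = -13200 + 4/17 = -224396/17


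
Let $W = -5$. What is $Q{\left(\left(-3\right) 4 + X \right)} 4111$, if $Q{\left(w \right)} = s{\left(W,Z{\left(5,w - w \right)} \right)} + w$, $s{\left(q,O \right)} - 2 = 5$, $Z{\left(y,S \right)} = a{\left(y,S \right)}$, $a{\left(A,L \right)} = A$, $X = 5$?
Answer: $0$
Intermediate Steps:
$Z{\left(y,S \right)} = y$
$s{\left(q,O \right)} = 7$ ($s{\left(q,O \right)} = 2 + 5 = 7$)
$Q{\left(w \right)} = 7 + w$
$Q{\left(\left(-3\right) 4 + X \right)} 4111 = \left(7 + \left(\left(-3\right) 4 + 5\right)\right) 4111 = \left(7 + \left(-12 + 5\right)\right) 4111 = \left(7 - 7\right) 4111 = 0 \cdot 4111 = 0$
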